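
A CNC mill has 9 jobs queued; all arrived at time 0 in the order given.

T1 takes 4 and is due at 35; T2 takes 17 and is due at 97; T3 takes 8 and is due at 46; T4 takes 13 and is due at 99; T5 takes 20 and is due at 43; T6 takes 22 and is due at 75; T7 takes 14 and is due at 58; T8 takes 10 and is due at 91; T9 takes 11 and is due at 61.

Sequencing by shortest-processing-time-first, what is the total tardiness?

SPT (increasing processing time): T1 T3 T8 T9 T4 T7 T2 T5 T6.
T1: 0→4, due 35, tardiness 0
T3: 4→12, due 46, tardiness 0
T8: 12→22, due 91, tardiness 0
T9: 22→33, due 61, tardiness 0
T4: 33→46, due 99, tardiness 0
T7: 46→60, due 58, tardiness 2
T2: 60→77, due 97, tardiness 0
T5: 77→97, due 43, tardiness 54
T6: 97→119, due 75, tardiness 44
Sum = 0+0+0+0+0+2+0+54+44 = 100.

100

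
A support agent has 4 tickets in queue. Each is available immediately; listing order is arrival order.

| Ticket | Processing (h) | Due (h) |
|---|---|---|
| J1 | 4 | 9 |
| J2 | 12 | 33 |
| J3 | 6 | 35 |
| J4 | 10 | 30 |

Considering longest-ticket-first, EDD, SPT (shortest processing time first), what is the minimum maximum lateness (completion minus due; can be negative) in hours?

-3

LPT (decreasing processing time): J2 J4 J3 J1.
J2: 0→12, due 33, lateness -21
J4: 12→22, due 30, lateness -8
J3: 22→28, due 35, lateness -7
J1: 28→32, due 9, lateness 23
Maximum = 23.
EDD (increasing due date): J1 J4 J2 J3.
J1: 0→4, due 9, lateness -5
J4: 4→14, due 30, lateness -16
J2: 14→26, due 33, lateness -7
J3: 26→32, due 35, lateness -3
Maximum = -3.
SPT (increasing processing time): J1 J3 J4 J2.
J1: 0→4, due 9, lateness -5
J3: 4→10, due 35, lateness -25
J4: 10→20, due 30, lateness -10
J2: 20→32, due 33, lateness -1
Maximum = -1.
LPT 23, EDD -3, SPT -1 → minimum -3.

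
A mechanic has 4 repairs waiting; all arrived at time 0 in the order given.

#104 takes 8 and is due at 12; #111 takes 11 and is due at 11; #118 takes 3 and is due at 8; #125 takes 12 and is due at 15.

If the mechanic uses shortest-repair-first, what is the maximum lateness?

19

SPT (increasing processing time): #118 #104 #111 #125.
#118: 0→3, due 8, lateness -5
#104: 3→11, due 12, lateness -1
#111: 11→22, due 11, lateness 11
#125: 22→34, due 15, lateness 19
Maximum = 19.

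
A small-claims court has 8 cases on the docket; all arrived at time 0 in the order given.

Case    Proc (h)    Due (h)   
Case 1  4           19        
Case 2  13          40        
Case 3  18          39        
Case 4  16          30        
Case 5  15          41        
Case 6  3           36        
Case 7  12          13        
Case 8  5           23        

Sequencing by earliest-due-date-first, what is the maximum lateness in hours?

EDD (increasing due date): Case 7 Case 1 Case 8 Case 4 Case 6 Case 3 Case 2 Case 5.
Case 7: 0→12, due 13, lateness -1
Case 1: 12→16, due 19, lateness -3
Case 8: 16→21, due 23, lateness -2
Case 4: 21→37, due 30, lateness 7
Case 6: 37→40, due 36, lateness 4
Case 3: 40→58, due 39, lateness 19
Case 2: 58→71, due 40, lateness 31
Case 5: 71→86, due 41, lateness 45
Maximum = 45.

45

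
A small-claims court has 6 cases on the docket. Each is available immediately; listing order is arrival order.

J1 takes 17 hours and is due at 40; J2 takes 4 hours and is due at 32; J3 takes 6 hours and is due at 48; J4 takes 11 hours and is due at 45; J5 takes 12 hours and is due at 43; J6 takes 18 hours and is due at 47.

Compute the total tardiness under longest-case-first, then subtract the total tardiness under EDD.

LPT (decreasing processing time): J6 J1 J5 J4 J3 J2.
J6: 0→18, due 47, tardiness 0
J1: 18→35, due 40, tardiness 0
J5: 35→47, due 43, tardiness 4
J4: 47→58, due 45, tardiness 13
J3: 58→64, due 48, tardiness 16
J2: 64→68, due 32, tardiness 36
Sum = 0+0+4+13+16+36 = 69.
EDD (increasing due date): J2 J1 J5 J4 J6 J3.
J2: 0→4, due 32, tardiness 0
J1: 4→21, due 40, tardiness 0
J5: 21→33, due 43, tardiness 0
J4: 33→44, due 45, tardiness 0
J6: 44→62, due 47, tardiness 15
J3: 62→68, due 48, tardiness 20
Sum = 0+0+0+0+15+20 = 35.
Difference = 69 − 35 = 34.

34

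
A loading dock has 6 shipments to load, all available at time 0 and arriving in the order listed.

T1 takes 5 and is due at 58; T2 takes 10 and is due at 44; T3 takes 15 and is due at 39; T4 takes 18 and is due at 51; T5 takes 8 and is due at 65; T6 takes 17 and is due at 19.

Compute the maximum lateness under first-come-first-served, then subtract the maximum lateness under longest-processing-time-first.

FIFO (arrival order): T1 T2 T3 T4 T5 T6.
T1: 0→5, due 58, lateness -53
T2: 5→15, due 44, lateness -29
T3: 15→30, due 39, lateness -9
T4: 30→48, due 51, lateness -3
T5: 48→56, due 65, lateness -9
T6: 56→73, due 19, lateness 54
Maximum = 54.
LPT (decreasing processing time): T4 T6 T3 T2 T5 T1.
T4: 0→18, due 51, lateness -33
T6: 18→35, due 19, lateness 16
T3: 35→50, due 39, lateness 11
T2: 50→60, due 44, lateness 16
T5: 60→68, due 65, lateness 3
T1: 68→73, due 58, lateness 15
Maximum = 16.
Difference = 54 − 16 = 38.

38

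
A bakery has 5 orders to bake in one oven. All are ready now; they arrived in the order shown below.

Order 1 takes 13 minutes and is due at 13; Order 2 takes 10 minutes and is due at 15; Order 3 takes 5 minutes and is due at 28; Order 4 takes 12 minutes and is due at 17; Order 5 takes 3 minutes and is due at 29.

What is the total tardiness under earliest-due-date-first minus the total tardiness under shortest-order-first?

6

EDD (increasing due date): Order 1 Order 2 Order 4 Order 3 Order 5.
Order 1: 0→13, due 13, tardiness 0
Order 2: 13→23, due 15, tardiness 8
Order 4: 23→35, due 17, tardiness 18
Order 3: 35→40, due 28, tardiness 12
Order 5: 40→43, due 29, tardiness 14
Sum = 0+8+18+12+14 = 52.
SPT (increasing processing time): Order 5 Order 3 Order 2 Order 4 Order 1.
Order 5: 0→3, due 29, tardiness 0
Order 3: 3→8, due 28, tardiness 0
Order 2: 8→18, due 15, tardiness 3
Order 4: 18→30, due 17, tardiness 13
Order 1: 30→43, due 13, tardiness 30
Sum = 0+0+3+13+30 = 46.
Difference = 52 − 46 = 6.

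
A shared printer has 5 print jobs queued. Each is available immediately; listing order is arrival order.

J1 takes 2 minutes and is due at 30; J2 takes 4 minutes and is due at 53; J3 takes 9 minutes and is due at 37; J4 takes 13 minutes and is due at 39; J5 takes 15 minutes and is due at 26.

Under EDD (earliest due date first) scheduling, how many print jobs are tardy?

0

EDD (increasing due date): J5 J1 J3 J4 J2.
J5: 0→15, due 26, tardiness 0
J1: 15→17, due 30, tardiness 0
J3: 17→26, due 37, tardiness 0
J4: 26→39, due 39, tardiness 0
J2: 39→43, due 53, tardiness 0
Late print jobs: 0.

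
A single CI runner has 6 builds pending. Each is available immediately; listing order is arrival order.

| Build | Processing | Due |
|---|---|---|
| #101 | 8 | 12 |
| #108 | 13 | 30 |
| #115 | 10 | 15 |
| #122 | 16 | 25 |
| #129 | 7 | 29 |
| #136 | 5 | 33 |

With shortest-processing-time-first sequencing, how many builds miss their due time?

4

SPT (increasing processing time): #136 #129 #101 #115 #108 #122.
#136: 0→5, due 33, tardiness 0
#129: 5→12, due 29, tardiness 0
#101: 12→20, due 12, tardiness 8
#115: 20→30, due 15, tardiness 15
#108: 30→43, due 30, tardiness 13
#122: 43→59, due 25, tardiness 34
Late builds: 4.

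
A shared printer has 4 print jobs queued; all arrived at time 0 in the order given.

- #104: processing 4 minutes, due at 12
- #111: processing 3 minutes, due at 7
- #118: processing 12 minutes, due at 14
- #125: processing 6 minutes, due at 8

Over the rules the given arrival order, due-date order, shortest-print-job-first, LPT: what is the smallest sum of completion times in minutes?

FIFO (arrival order): #104 #111 #118 #125.
#104: 0→4
#111: 4→7
#118: 7→19
#125: 19→25
Sum = 4+7+19+25 = 55.
EDD (increasing due date): #111 #125 #104 #118.
#111: 0→3
#125: 3→9
#104: 9→13
#118: 13→25
Sum = 3+9+13+25 = 50.
SPT (increasing processing time): #111 #104 #125 #118.
#111: 0→3
#104: 3→7
#125: 7→13
#118: 13→25
Sum = 3+7+13+25 = 48.
LPT (decreasing processing time): #118 #125 #104 #111.
#118: 0→12
#125: 12→18
#104: 18→22
#111: 22→25
Sum = 12+18+22+25 = 77.
FIFO 55, EDD 50, SPT 48, LPT 77 → minimum 48.

48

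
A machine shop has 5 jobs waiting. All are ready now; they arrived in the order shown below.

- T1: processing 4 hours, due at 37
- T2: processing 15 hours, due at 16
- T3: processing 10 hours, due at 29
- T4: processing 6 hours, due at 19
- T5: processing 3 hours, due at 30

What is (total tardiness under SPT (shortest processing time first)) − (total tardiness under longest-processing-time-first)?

SPT (increasing processing time): T5 T1 T4 T3 T2.
T5: 0→3, due 30, tardiness 0
T1: 3→7, due 37, tardiness 0
T4: 7→13, due 19, tardiness 0
T3: 13→23, due 29, tardiness 0
T2: 23→38, due 16, tardiness 22
Sum = 0+0+0+0+22 = 22.
LPT (decreasing processing time): T2 T3 T4 T1 T5.
T2: 0→15, due 16, tardiness 0
T3: 15→25, due 29, tardiness 0
T4: 25→31, due 19, tardiness 12
T1: 31→35, due 37, tardiness 0
T5: 35→38, due 30, tardiness 8
Sum = 0+0+12+0+8 = 20.
Difference = 22 − 20 = 2.

2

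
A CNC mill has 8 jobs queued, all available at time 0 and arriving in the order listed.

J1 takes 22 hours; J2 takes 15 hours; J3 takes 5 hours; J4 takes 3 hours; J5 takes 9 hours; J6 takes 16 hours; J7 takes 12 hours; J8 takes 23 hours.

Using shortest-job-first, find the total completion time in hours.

348

SPT (increasing processing time): J4 J3 J5 J7 J2 J6 J1 J8.
J4: 0→3
J3: 3→8
J5: 8→17
J7: 17→29
J2: 29→44
J6: 44→60
J1: 60→82
J8: 82→105
Sum = 3+8+17+29+44+60+82+105 = 348.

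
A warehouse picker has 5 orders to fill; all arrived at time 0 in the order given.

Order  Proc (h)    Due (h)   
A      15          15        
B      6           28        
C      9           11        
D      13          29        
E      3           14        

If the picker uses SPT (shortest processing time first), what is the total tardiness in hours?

40

SPT (increasing processing time): E B C D A.
E: 0→3, due 14, tardiness 0
B: 3→9, due 28, tardiness 0
C: 9→18, due 11, tardiness 7
D: 18→31, due 29, tardiness 2
A: 31→46, due 15, tardiness 31
Sum = 0+0+7+2+31 = 40.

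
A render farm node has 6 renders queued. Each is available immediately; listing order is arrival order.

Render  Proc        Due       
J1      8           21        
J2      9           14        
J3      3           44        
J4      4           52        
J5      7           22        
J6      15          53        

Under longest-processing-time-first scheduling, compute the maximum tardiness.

LPT (decreasing processing time): J6 J2 J1 J5 J4 J3.
J6: 0→15, due 53, tardiness 0
J2: 15→24, due 14, tardiness 10
J1: 24→32, due 21, tardiness 11
J5: 32→39, due 22, tardiness 17
J4: 39→43, due 52, tardiness 0
J3: 43→46, due 44, tardiness 2
Maximum = 17.

17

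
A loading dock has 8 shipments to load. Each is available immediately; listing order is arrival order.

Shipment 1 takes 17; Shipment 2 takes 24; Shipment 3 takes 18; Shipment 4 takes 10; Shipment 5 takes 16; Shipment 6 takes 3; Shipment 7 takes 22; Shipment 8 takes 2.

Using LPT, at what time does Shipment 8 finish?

LPT (decreasing processing time): Shipment 2 Shipment 7 Shipment 3 Shipment 1 Shipment 5 Shipment 4 Shipment 6 Shipment 8.
Shipment 2: 0→24
Shipment 7: 24→46
Shipment 3: 46→64
Shipment 1: 64→81
Shipment 5: 81→97
Shipment 4: 97→107
Shipment 6: 107→110
Shipment 8: 110→112

112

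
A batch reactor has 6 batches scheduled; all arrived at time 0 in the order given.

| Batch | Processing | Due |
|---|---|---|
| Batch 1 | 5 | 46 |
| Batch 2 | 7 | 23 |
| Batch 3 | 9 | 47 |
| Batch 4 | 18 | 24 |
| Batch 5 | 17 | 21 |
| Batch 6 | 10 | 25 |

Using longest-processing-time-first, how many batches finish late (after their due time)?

5

LPT (decreasing processing time): Batch 4 Batch 5 Batch 6 Batch 3 Batch 2 Batch 1.
Batch 4: 0→18, due 24, tardiness 0
Batch 5: 18→35, due 21, tardiness 14
Batch 6: 35→45, due 25, tardiness 20
Batch 3: 45→54, due 47, tardiness 7
Batch 2: 54→61, due 23, tardiness 38
Batch 1: 61→66, due 46, tardiness 20
Late batches: 5.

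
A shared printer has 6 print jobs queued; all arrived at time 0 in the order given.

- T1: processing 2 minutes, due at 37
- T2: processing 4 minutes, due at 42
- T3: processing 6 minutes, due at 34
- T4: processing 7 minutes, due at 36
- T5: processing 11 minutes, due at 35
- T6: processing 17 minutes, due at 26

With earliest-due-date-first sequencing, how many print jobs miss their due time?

EDD (increasing due date): T6 T3 T5 T4 T1 T2.
T6: 0→17, due 26, tardiness 0
T3: 17→23, due 34, tardiness 0
T5: 23→34, due 35, tardiness 0
T4: 34→41, due 36, tardiness 5
T1: 41→43, due 37, tardiness 6
T2: 43→47, due 42, tardiness 5
Late print jobs: 3.

3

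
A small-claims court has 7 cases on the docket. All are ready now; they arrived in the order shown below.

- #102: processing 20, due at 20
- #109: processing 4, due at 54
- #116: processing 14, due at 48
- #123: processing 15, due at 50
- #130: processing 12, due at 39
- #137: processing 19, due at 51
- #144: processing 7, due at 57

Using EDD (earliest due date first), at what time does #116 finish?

46

EDD (increasing due date): #102 #130 #116 #123 #137 #109 #144.
#102: 0→20
#130: 20→32
#116: 32→46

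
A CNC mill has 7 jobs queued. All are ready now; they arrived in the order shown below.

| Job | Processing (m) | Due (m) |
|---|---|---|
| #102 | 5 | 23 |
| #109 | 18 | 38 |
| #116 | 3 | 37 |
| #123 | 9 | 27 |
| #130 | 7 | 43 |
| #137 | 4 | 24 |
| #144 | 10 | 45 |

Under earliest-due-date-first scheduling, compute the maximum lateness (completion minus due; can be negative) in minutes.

EDD (increasing due date): #102 #137 #123 #116 #109 #130 #144.
#102: 0→5, due 23, lateness -18
#137: 5→9, due 24, lateness -15
#123: 9→18, due 27, lateness -9
#116: 18→21, due 37, lateness -16
#109: 21→39, due 38, lateness 1
#130: 39→46, due 43, lateness 3
#144: 46→56, due 45, lateness 11
Maximum = 11.

11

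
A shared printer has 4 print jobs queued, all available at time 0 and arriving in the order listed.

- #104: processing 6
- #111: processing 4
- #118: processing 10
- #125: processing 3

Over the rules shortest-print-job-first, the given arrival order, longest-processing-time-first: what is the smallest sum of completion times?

46

SPT (increasing processing time): #125 #111 #104 #118.
#125: 0→3
#111: 3→7
#104: 7→13
#118: 13→23
Sum = 3+7+13+23 = 46.
FIFO (arrival order): #104 #111 #118 #125.
#104: 0→6
#111: 6→10
#118: 10→20
#125: 20→23
Sum = 6+10+20+23 = 59.
LPT (decreasing processing time): #118 #104 #111 #125.
#118: 0→10
#104: 10→16
#111: 16→20
#125: 20→23
Sum = 10+16+20+23 = 69.
SPT 46, FIFO 59, LPT 69 → minimum 46.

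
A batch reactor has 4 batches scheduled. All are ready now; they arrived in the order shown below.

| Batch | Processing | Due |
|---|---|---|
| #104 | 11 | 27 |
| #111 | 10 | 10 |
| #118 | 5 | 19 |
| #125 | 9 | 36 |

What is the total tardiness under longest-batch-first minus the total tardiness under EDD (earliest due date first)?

LPT (decreasing processing time): #104 #111 #125 #118.
#104: 0→11, due 27, tardiness 0
#111: 11→21, due 10, tardiness 11
#125: 21→30, due 36, tardiness 0
#118: 30→35, due 19, tardiness 16
Sum = 0+11+0+16 = 27.
EDD (increasing due date): #111 #118 #104 #125.
#111: 0→10, due 10, tardiness 0
#118: 10→15, due 19, tardiness 0
#104: 15→26, due 27, tardiness 0
#125: 26→35, due 36, tardiness 0
Sum = 0+0+0+0 = 0.
Difference = 27 − 0 = 27.

27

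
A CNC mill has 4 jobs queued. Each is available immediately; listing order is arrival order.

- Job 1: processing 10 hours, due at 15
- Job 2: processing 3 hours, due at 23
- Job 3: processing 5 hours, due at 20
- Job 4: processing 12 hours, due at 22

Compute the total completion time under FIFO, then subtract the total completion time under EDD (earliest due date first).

-11

FIFO (arrival order): Job 1 Job 2 Job 3 Job 4.
Job 1: 0→10
Job 2: 10→13
Job 3: 13→18
Job 4: 18→30
Sum = 10+13+18+30 = 71.
EDD (increasing due date): Job 1 Job 3 Job 4 Job 2.
Job 1: 0→10
Job 3: 10→15
Job 4: 15→27
Job 2: 27→30
Sum = 10+15+27+30 = 82.
Difference = 71 − 82 = -11.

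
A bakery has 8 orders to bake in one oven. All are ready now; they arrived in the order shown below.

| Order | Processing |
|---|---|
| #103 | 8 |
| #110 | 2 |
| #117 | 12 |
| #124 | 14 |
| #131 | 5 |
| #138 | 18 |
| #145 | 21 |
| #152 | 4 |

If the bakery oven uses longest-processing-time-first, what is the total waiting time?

411

LPT (decreasing processing time): #145 #138 #124 #117 #103 #131 #152 #110.
#145: waits 0, runs 0→21
#138: waits 21, runs 21→39
#124: waits 39, runs 39→53
#117: waits 53, runs 53→65
#103: waits 65, runs 65→73
#131: waits 73, runs 73→78
#152: waits 78, runs 78→82
#110: waits 82, runs 82→84
Sum = 0+21+39+53+65+73+78+82 = 411.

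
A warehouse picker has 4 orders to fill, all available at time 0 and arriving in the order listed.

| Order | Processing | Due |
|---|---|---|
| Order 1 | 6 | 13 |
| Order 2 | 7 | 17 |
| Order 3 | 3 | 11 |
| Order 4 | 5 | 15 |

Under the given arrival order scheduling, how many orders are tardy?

FIFO (arrival order): Order 1 Order 2 Order 3 Order 4.
Order 1: 0→6, due 13, tardiness 0
Order 2: 6→13, due 17, tardiness 0
Order 3: 13→16, due 11, tardiness 5
Order 4: 16→21, due 15, tardiness 6
Late orders: 2.

2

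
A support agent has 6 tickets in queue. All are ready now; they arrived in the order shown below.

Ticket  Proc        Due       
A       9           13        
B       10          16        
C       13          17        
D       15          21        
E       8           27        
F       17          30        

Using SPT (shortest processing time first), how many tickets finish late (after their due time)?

SPT (increasing processing time): E A B C D F.
E: 0→8, due 27, tardiness 0
A: 8→17, due 13, tardiness 4
B: 17→27, due 16, tardiness 11
C: 27→40, due 17, tardiness 23
D: 40→55, due 21, tardiness 34
F: 55→72, due 30, tardiness 42
Late tickets: 5.

5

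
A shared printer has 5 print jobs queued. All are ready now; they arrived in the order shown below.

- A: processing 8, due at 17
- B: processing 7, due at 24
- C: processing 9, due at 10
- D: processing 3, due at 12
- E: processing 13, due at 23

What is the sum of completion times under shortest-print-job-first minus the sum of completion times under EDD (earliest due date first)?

SPT (increasing processing time): D B A C E.
D: 0→3
B: 3→10
A: 10→18
C: 18→27
E: 27→40
Sum = 3+10+18+27+40 = 98.
EDD (increasing due date): C D A E B.
C: 0→9
D: 9→12
A: 12→20
E: 20→33
B: 33→40
Sum = 9+12+20+33+40 = 114.
Difference = 98 − 114 = -16.

-16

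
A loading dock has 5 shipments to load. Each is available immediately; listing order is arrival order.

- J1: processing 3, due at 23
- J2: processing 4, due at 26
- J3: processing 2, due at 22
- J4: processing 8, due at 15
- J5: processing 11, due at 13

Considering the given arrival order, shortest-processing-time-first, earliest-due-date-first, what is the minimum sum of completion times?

FIFO (arrival order): J1 J2 J3 J4 J5.
J1: 0→3
J2: 3→7
J3: 7→9
J4: 9→17
J5: 17→28
Sum = 3+7+9+17+28 = 64.
SPT (increasing processing time): J3 J1 J2 J4 J5.
J3: 0→2
J1: 2→5
J2: 5→9
J4: 9→17
J5: 17→28
Sum = 2+5+9+17+28 = 61.
EDD (increasing due date): J5 J4 J3 J1 J2.
J5: 0→11
J4: 11→19
J3: 19→21
J1: 21→24
J2: 24→28
Sum = 11+19+21+24+28 = 103.
FIFO 64, SPT 61, EDD 103 → minimum 61.

61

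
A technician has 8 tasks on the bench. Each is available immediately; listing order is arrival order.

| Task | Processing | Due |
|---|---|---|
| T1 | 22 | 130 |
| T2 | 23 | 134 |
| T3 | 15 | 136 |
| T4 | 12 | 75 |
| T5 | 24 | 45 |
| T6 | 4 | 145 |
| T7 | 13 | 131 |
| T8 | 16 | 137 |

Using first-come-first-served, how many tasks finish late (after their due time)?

FIFO (arrival order): T1 T2 T3 T4 T5 T6 T7 T8.
T1: 0→22, due 130, tardiness 0
T2: 22→45, due 134, tardiness 0
T3: 45→60, due 136, tardiness 0
T4: 60→72, due 75, tardiness 0
T5: 72→96, due 45, tardiness 51
T6: 96→100, due 145, tardiness 0
T7: 100→113, due 131, tardiness 0
T8: 113→129, due 137, tardiness 0
Late tasks: 1.

1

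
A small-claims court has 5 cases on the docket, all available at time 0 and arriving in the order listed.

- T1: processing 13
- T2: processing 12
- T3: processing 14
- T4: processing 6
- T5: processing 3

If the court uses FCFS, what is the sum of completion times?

170

FIFO (arrival order): T1 T2 T3 T4 T5.
T1: 0→13
T2: 13→25
T3: 25→39
T4: 39→45
T5: 45→48
Sum = 13+25+39+45+48 = 170.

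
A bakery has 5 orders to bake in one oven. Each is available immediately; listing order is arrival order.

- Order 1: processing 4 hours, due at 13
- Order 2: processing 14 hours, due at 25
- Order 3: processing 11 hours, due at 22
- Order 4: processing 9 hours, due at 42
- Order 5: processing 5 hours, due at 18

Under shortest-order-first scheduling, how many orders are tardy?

SPT (increasing processing time): Order 1 Order 5 Order 4 Order 3 Order 2.
Order 1: 0→4, due 13, tardiness 0
Order 5: 4→9, due 18, tardiness 0
Order 4: 9→18, due 42, tardiness 0
Order 3: 18→29, due 22, tardiness 7
Order 2: 29→43, due 25, tardiness 18
Late orders: 2.

2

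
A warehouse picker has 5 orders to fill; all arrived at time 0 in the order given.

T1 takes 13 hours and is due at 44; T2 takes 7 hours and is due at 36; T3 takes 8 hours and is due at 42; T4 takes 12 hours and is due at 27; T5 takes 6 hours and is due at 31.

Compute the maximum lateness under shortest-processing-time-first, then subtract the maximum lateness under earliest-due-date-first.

4

SPT (increasing processing time): T5 T2 T3 T4 T1.
T5: 0→6, due 31, lateness -25
T2: 6→13, due 36, lateness -23
T3: 13→21, due 42, lateness -21
T4: 21→33, due 27, lateness 6
T1: 33→46, due 44, lateness 2
Maximum = 6.
EDD (increasing due date): T4 T5 T2 T3 T1.
T4: 0→12, due 27, lateness -15
T5: 12→18, due 31, lateness -13
T2: 18→25, due 36, lateness -11
T3: 25→33, due 42, lateness -9
T1: 33→46, due 44, lateness 2
Maximum = 2.
Difference = 6 − 2 = 4.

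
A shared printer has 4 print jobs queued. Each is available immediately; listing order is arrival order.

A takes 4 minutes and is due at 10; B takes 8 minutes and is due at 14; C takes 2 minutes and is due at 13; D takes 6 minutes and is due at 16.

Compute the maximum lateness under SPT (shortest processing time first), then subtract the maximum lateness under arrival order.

SPT (increasing processing time): C A D B.
C: 0→2, due 13, lateness -11
A: 2→6, due 10, lateness -4
D: 6→12, due 16, lateness -4
B: 12→20, due 14, lateness 6
Maximum = 6.
FIFO (arrival order): A B C D.
A: 0→4, due 10, lateness -6
B: 4→12, due 14, lateness -2
C: 12→14, due 13, lateness 1
D: 14→20, due 16, lateness 4
Maximum = 4.
Difference = 6 − 4 = 2.

2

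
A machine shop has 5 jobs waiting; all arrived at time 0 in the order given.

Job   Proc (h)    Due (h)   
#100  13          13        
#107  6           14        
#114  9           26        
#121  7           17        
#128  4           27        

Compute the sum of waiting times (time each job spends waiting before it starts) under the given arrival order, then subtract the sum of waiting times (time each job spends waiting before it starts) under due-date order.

2

FIFO (arrival order): #100 #107 #114 #121 #128.
#100: waits 0, runs 0→13
#107: waits 13, runs 13→19
#114: waits 19, runs 19→28
#121: waits 28, runs 28→35
#128: waits 35, runs 35→39
Sum = 0+13+19+28+35 = 95.
EDD (increasing due date): #100 #107 #121 #114 #128.
#100: waits 0, runs 0→13
#107: waits 13, runs 13→19
#121: waits 19, runs 19→26
#114: waits 26, runs 26→35
#128: waits 35, runs 35→39
Sum = 0+13+19+26+35 = 93.
Difference = 95 − 93 = 2.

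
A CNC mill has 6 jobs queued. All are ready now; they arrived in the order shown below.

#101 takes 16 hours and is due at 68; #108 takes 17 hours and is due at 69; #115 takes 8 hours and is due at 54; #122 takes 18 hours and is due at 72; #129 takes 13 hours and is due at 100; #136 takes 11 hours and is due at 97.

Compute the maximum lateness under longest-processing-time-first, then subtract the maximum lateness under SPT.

LPT (decreasing processing time): #122 #108 #101 #129 #136 #115.
#122: 0→18, due 72, lateness -54
#108: 18→35, due 69, lateness -34
#101: 35→51, due 68, lateness -17
#129: 51→64, due 100, lateness -36
#136: 64→75, due 97, lateness -22
#115: 75→83, due 54, lateness 29
Maximum = 29.
SPT (increasing processing time): #115 #136 #129 #101 #108 #122.
#115: 0→8, due 54, lateness -46
#136: 8→19, due 97, lateness -78
#129: 19→32, due 100, lateness -68
#101: 32→48, due 68, lateness -20
#108: 48→65, due 69, lateness -4
#122: 65→83, due 72, lateness 11
Maximum = 11.
Difference = 29 − 11 = 18.

18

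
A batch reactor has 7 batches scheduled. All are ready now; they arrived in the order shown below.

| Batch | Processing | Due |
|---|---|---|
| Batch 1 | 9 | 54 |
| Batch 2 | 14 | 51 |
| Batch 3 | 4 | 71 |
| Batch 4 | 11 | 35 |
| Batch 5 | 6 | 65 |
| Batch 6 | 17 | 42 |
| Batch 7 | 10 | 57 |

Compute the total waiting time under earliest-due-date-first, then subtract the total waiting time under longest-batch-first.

-10

EDD (increasing due date): Batch 4 Batch 6 Batch 2 Batch 1 Batch 7 Batch 5 Batch 3.
Batch 4: waits 0, runs 0→11
Batch 6: waits 11, runs 11→28
Batch 2: waits 28, runs 28→42
Batch 1: waits 42, runs 42→51
Batch 7: waits 51, runs 51→61
Batch 5: waits 61, runs 61→67
Batch 3: waits 67, runs 67→71
Sum = 0+11+28+42+51+61+67 = 260.
LPT (decreasing processing time): Batch 6 Batch 2 Batch 4 Batch 7 Batch 1 Batch 5 Batch 3.
Batch 6: waits 0, runs 0→17
Batch 2: waits 17, runs 17→31
Batch 4: waits 31, runs 31→42
Batch 7: waits 42, runs 42→52
Batch 1: waits 52, runs 52→61
Batch 5: waits 61, runs 61→67
Batch 3: waits 67, runs 67→71
Sum = 0+17+31+42+52+61+67 = 270.
Difference = 260 − 270 = -10.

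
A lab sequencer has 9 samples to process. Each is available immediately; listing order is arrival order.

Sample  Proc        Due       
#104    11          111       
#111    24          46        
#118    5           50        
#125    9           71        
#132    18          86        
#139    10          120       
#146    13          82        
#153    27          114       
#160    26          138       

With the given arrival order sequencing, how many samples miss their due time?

3

FIFO (arrival order): #104 #111 #118 #125 #132 #139 #146 #153 #160.
#104: 0→11, due 111, tardiness 0
#111: 11→35, due 46, tardiness 0
#118: 35→40, due 50, tardiness 0
#125: 40→49, due 71, tardiness 0
#132: 49→67, due 86, tardiness 0
#139: 67→77, due 120, tardiness 0
#146: 77→90, due 82, tardiness 8
#153: 90→117, due 114, tardiness 3
#160: 117→143, due 138, tardiness 5
Late samples: 3.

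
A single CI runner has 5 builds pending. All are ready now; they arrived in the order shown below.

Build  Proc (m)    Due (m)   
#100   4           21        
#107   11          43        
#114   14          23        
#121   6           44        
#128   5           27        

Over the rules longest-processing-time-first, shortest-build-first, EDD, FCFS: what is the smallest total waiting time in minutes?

LPT (decreasing processing time): #114 #107 #121 #128 #100.
#114: waits 0, runs 0→14
#107: waits 14, runs 14→25
#121: waits 25, runs 25→31
#128: waits 31, runs 31→36
#100: waits 36, runs 36→40
Sum = 0+14+25+31+36 = 106.
SPT (increasing processing time): #100 #128 #121 #107 #114.
#100: waits 0, runs 0→4
#128: waits 4, runs 4→9
#121: waits 9, runs 9→15
#107: waits 15, runs 15→26
#114: waits 26, runs 26→40
Sum = 0+4+9+15+26 = 54.
EDD (increasing due date): #100 #114 #128 #107 #121.
#100: waits 0, runs 0→4
#114: waits 4, runs 4→18
#128: waits 18, runs 18→23
#107: waits 23, runs 23→34
#121: waits 34, runs 34→40
Sum = 0+4+18+23+34 = 79.
FIFO (arrival order): #100 #107 #114 #121 #128.
#100: waits 0, runs 0→4
#107: waits 4, runs 4→15
#114: waits 15, runs 15→29
#121: waits 29, runs 29→35
#128: waits 35, runs 35→40
Sum = 0+4+15+29+35 = 83.
LPT 106, SPT 54, EDD 79, FIFO 83 → minimum 54.

54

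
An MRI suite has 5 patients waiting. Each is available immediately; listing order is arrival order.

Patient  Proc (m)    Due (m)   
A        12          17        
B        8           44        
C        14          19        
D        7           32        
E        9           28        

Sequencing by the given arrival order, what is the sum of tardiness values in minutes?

FIFO (arrival order): A B C D E.
A: 0→12, due 17, tardiness 0
B: 12→20, due 44, tardiness 0
C: 20→34, due 19, tardiness 15
D: 34→41, due 32, tardiness 9
E: 41→50, due 28, tardiness 22
Sum = 0+0+15+9+22 = 46.

46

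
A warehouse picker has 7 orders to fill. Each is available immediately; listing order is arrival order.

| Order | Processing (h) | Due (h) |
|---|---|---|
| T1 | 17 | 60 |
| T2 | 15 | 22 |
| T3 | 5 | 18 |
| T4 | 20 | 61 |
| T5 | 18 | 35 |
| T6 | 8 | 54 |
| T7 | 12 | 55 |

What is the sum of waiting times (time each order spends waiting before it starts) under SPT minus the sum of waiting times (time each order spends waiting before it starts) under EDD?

-27

SPT (increasing processing time): T3 T6 T7 T2 T1 T5 T4.
T3: waits 0, runs 0→5
T6: waits 5, runs 5→13
T7: waits 13, runs 13→25
T2: waits 25, runs 25→40
T1: waits 40, runs 40→57
T5: waits 57, runs 57→75
T4: waits 75, runs 75→95
Sum = 0+5+13+25+40+57+75 = 215.
EDD (increasing due date): T3 T2 T5 T6 T7 T1 T4.
T3: waits 0, runs 0→5
T2: waits 5, runs 5→20
T5: waits 20, runs 20→38
T6: waits 38, runs 38→46
T7: waits 46, runs 46→58
T1: waits 58, runs 58→75
T4: waits 75, runs 75→95
Sum = 0+5+20+38+46+58+75 = 242.
Difference = 215 − 242 = -27.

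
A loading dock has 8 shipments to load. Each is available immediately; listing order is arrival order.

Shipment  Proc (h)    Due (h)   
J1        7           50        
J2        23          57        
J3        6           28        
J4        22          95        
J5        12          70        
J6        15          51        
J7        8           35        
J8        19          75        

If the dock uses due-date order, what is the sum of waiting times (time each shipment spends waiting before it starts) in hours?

EDD (increasing due date): J3 J7 J1 J6 J2 J5 J8 J4.
J3: waits 0, runs 0→6
J7: waits 6, runs 6→14
J1: waits 14, runs 14→21
J6: waits 21, runs 21→36
J2: waits 36, runs 36→59
J5: waits 59, runs 59→71
J8: waits 71, runs 71→90
J4: waits 90, runs 90→112
Sum = 0+6+14+21+36+59+71+90 = 297.

297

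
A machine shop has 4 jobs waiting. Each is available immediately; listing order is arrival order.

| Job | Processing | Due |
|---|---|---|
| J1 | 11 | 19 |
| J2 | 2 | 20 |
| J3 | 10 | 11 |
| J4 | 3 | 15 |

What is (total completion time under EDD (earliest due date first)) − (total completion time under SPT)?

25

EDD (increasing due date): J3 J4 J1 J2.
J3: 0→10
J4: 10→13
J1: 13→24
J2: 24→26
Sum = 10+13+24+26 = 73.
SPT (increasing processing time): J2 J4 J3 J1.
J2: 0→2
J4: 2→5
J3: 5→15
J1: 15→26
Sum = 2+5+15+26 = 48.
Difference = 73 − 48 = 25.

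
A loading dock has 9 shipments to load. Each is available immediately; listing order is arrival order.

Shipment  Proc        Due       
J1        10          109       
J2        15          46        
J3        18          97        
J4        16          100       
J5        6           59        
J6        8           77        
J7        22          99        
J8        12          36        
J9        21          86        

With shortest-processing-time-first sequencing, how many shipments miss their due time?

3

SPT (increasing processing time): J5 J6 J1 J8 J2 J4 J3 J9 J7.
J5: 0→6, due 59, tardiness 0
J6: 6→14, due 77, tardiness 0
J1: 14→24, due 109, tardiness 0
J8: 24→36, due 36, tardiness 0
J2: 36→51, due 46, tardiness 5
J4: 51→67, due 100, tardiness 0
J3: 67→85, due 97, tardiness 0
J9: 85→106, due 86, tardiness 20
J7: 106→128, due 99, tardiness 29
Late shipments: 3.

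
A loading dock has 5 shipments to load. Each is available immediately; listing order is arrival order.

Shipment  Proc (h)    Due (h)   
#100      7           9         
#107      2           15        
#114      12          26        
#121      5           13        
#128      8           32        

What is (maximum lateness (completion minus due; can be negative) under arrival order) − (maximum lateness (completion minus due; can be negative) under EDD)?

11

FIFO (arrival order): #100 #107 #114 #121 #128.
#100: 0→7, due 9, lateness -2
#107: 7→9, due 15, lateness -6
#114: 9→21, due 26, lateness -5
#121: 21→26, due 13, lateness 13
#128: 26→34, due 32, lateness 2
Maximum = 13.
EDD (increasing due date): #100 #121 #107 #114 #128.
#100: 0→7, due 9, lateness -2
#121: 7→12, due 13, lateness -1
#107: 12→14, due 15, lateness -1
#114: 14→26, due 26, lateness 0
#128: 26→34, due 32, lateness 2
Maximum = 2.
Difference = 13 − 2 = 11.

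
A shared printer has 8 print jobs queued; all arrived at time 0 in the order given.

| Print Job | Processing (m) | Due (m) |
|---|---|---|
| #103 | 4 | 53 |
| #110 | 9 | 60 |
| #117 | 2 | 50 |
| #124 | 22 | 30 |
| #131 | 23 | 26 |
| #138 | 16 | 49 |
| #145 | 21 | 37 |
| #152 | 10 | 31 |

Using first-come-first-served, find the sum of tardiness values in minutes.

FIFO (arrival order): #103 #110 #117 #124 #131 #138 #145 #152.
#103: 0→4, due 53, tardiness 0
#110: 4→13, due 60, tardiness 0
#117: 13→15, due 50, tardiness 0
#124: 15→37, due 30, tardiness 7
#131: 37→60, due 26, tardiness 34
#138: 60→76, due 49, tardiness 27
#145: 76→97, due 37, tardiness 60
#152: 97→107, due 31, tardiness 76
Sum = 0+0+0+7+34+27+60+76 = 204.

204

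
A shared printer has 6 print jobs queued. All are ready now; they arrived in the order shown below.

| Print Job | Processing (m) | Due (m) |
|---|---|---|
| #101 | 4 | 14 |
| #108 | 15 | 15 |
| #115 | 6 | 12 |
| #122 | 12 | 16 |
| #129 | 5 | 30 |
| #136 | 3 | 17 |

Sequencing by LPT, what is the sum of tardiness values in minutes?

96

LPT (decreasing processing time): #108 #122 #115 #129 #101 #136.
#108: 0→15, due 15, tardiness 0
#122: 15→27, due 16, tardiness 11
#115: 27→33, due 12, tardiness 21
#129: 33→38, due 30, tardiness 8
#101: 38→42, due 14, tardiness 28
#136: 42→45, due 17, tardiness 28
Sum = 0+11+21+8+28+28 = 96.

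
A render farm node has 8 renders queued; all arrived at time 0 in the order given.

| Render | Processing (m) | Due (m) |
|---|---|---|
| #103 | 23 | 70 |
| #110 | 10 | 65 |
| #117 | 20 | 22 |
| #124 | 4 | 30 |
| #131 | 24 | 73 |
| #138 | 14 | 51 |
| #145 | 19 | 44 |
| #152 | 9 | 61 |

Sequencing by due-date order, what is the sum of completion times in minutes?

EDD (increasing due date): #117 #124 #145 #138 #152 #110 #103 #131.
#117: 0→20
#124: 20→24
#145: 24→43
#138: 43→57
#152: 57→66
#110: 66→76
#103: 76→99
#131: 99→123
Sum = 20+24+43+57+66+76+99+123 = 508.

508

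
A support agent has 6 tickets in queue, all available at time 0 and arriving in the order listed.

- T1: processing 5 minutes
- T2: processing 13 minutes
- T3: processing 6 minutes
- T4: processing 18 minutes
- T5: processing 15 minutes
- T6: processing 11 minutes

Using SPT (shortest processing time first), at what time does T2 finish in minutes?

SPT (increasing processing time): T1 T3 T6 T2 T5 T4.
T1: 0→5
T3: 5→11
T6: 11→22
T2: 22→35

35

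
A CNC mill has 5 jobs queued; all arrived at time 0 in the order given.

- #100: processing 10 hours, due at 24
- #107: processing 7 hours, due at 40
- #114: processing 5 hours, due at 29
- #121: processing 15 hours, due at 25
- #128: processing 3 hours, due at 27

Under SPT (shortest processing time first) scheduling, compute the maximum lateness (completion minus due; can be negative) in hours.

SPT (increasing processing time): #128 #114 #107 #100 #121.
#128: 0→3, due 27, lateness -24
#114: 3→8, due 29, lateness -21
#107: 8→15, due 40, lateness -25
#100: 15→25, due 24, lateness 1
#121: 25→40, due 25, lateness 15
Maximum = 15.

15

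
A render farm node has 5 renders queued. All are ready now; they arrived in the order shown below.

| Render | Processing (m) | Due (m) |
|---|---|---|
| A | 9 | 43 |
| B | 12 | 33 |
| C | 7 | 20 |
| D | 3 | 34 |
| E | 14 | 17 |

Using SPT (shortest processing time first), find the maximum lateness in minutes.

28

SPT (increasing processing time): D C A B E.
D: 0→3, due 34, lateness -31
C: 3→10, due 20, lateness -10
A: 10→19, due 43, lateness -24
B: 19→31, due 33, lateness -2
E: 31→45, due 17, lateness 28
Maximum = 28.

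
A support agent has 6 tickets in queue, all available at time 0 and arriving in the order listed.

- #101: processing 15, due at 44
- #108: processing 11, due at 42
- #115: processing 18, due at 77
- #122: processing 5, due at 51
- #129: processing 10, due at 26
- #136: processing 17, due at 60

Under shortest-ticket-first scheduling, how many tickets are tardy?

SPT (increasing processing time): #122 #129 #108 #101 #136 #115.
#122: 0→5, due 51, tardiness 0
#129: 5→15, due 26, tardiness 0
#108: 15→26, due 42, tardiness 0
#101: 26→41, due 44, tardiness 0
#136: 41→58, due 60, tardiness 0
#115: 58→76, due 77, tardiness 0
Late tickets: 0.

0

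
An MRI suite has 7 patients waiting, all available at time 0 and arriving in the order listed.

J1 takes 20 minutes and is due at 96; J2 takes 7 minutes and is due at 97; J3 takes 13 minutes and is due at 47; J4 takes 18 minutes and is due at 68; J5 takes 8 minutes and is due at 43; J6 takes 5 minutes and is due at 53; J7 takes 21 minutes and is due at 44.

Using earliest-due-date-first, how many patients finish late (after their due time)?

0

EDD (increasing due date): J5 J7 J3 J6 J4 J1 J2.
J5: 0→8, due 43, tardiness 0
J7: 8→29, due 44, tardiness 0
J3: 29→42, due 47, tardiness 0
J6: 42→47, due 53, tardiness 0
J4: 47→65, due 68, tardiness 0
J1: 65→85, due 96, tardiness 0
J2: 85→92, due 97, tardiness 0
Late patients: 0.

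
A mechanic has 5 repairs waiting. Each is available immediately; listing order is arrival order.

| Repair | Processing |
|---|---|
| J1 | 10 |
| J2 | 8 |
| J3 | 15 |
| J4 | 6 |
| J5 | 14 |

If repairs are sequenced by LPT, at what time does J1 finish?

LPT (decreasing processing time): J3 J5 J1 J2 J4.
J3: 0→15
J5: 15→29
J1: 29→39

39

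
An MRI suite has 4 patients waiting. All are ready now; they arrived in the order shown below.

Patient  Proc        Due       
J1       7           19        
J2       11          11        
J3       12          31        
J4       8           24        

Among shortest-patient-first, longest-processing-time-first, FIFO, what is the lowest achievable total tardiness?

SPT (increasing processing time): J1 J4 J2 J3.
J1: 0→7, due 19, tardiness 0
J4: 7→15, due 24, tardiness 0
J2: 15→26, due 11, tardiness 15
J3: 26→38, due 31, tardiness 7
Sum = 0+0+15+7 = 22.
LPT (decreasing processing time): J3 J2 J4 J1.
J3: 0→12, due 31, tardiness 0
J2: 12→23, due 11, tardiness 12
J4: 23→31, due 24, tardiness 7
J1: 31→38, due 19, tardiness 19
Sum = 0+12+7+19 = 38.
FIFO (arrival order): J1 J2 J3 J4.
J1: 0→7, due 19, tardiness 0
J2: 7→18, due 11, tardiness 7
J3: 18→30, due 31, tardiness 0
J4: 30→38, due 24, tardiness 14
Sum = 0+7+0+14 = 21.
SPT 22, LPT 38, FIFO 21 → minimum 21.

21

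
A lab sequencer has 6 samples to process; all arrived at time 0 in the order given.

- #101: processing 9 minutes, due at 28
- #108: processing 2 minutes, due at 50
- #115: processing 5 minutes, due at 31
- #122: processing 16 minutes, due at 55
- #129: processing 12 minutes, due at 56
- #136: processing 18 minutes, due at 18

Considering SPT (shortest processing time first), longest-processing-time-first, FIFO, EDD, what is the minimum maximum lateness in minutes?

6

SPT (increasing processing time): #108 #115 #101 #129 #122 #136.
#108: 0→2, due 50, lateness -48
#115: 2→7, due 31, lateness -24
#101: 7→16, due 28, lateness -12
#129: 16→28, due 56, lateness -28
#122: 28→44, due 55, lateness -11
#136: 44→62, due 18, lateness 44
Maximum = 44.
LPT (decreasing processing time): #136 #122 #129 #101 #115 #108.
#136: 0→18, due 18, lateness 0
#122: 18→34, due 55, lateness -21
#129: 34→46, due 56, lateness -10
#101: 46→55, due 28, lateness 27
#115: 55→60, due 31, lateness 29
#108: 60→62, due 50, lateness 12
Maximum = 29.
FIFO (arrival order): #101 #108 #115 #122 #129 #136.
#101: 0→9, due 28, lateness -19
#108: 9→11, due 50, lateness -39
#115: 11→16, due 31, lateness -15
#122: 16→32, due 55, lateness -23
#129: 32→44, due 56, lateness -12
#136: 44→62, due 18, lateness 44
Maximum = 44.
EDD (increasing due date): #136 #101 #115 #108 #122 #129.
#136: 0→18, due 18, lateness 0
#101: 18→27, due 28, lateness -1
#115: 27→32, due 31, lateness 1
#108: 32→34, due 50, lateness -16
#122: 34→50, due 55, lateness -5
#129: 50→62, due 56, lateness 6
Maximum = 6.
SPT 44, LPT 29, FIFO 44, EDD 6 → minimum 6.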